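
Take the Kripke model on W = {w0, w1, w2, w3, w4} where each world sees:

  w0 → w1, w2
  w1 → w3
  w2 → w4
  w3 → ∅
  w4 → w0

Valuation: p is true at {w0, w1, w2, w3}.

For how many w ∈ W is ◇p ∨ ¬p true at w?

w0: ◇p is T, ¬p is F. ✓
w1: ◇p is T, ¬p is F. ✓
w2: ◇p is F, ¬p is F. ✗
w3: ◇p is F, ¬p is F. ✗
w4: ◇p is T, ¬p is T. ✓
Satisfying worlds: {w0, w1, w4}.

3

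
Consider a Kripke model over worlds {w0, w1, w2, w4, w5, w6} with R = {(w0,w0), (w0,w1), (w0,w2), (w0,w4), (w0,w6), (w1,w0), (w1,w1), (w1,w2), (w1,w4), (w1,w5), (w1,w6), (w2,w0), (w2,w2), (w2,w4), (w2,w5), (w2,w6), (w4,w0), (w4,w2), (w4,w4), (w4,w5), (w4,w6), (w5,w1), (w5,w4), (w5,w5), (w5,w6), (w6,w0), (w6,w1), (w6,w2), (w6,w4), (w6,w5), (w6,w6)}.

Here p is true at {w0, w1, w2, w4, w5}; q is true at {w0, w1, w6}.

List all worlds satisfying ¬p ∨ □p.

{w6}

w0: ¬p is F, □p is F. ✗
w1: ¬p is F, □p is F. ✗
w2: ¬p is F, □p is F. ✗
w4: ¬p is F, □p is F. ✗
w5: ¬p is F, □p is F. ✗
w6: ¬p is T, □p is F. ✓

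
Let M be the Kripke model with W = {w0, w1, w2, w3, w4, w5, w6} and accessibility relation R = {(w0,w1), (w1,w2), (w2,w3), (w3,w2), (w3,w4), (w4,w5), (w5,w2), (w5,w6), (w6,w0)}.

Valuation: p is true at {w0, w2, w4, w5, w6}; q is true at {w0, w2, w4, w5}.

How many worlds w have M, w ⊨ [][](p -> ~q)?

w0: successors {w1}; [](p -> ~q) there: w1:F. ✗
w1: successors {w2}; [](p -> ~q) there: w2:T. ✓
w2: successors {w3}; [](p -> ~q) there: w3:F. ✗
w3: successors {w2, w4}; [](p -> ~q) there: w2:T, w4:F. ✗
w4: successors {w5}; [](p -> ~q) there: w5:F. ✗
w5: successors {w2, w6}; [](p -> ~q) there: w2:T, w6:F. ✗
w6: successors {w0}; [](p -> ~q) there: w0:T. ✓
Satisfying worlds: {w1, w6}.

2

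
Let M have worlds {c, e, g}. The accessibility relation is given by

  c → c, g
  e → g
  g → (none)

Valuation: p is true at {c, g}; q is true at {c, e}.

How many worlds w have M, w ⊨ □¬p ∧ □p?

1

c: □¬p is F, □p is T. ✗
e: □¬p is F, □p is T. ✗
g: □¬p is T, □p is T. ✓
Satisfying worlds: {g}.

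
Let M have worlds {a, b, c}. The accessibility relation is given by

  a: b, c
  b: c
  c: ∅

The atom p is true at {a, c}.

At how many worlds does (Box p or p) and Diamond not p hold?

1

a: Box p or p is T, Diamond not p is T. ✓
b: Box p or p is T, Diamond not p is F. ✗
c: Box p or p is T, Diamond not p is F. ✗
Satisfying worlds: {a}.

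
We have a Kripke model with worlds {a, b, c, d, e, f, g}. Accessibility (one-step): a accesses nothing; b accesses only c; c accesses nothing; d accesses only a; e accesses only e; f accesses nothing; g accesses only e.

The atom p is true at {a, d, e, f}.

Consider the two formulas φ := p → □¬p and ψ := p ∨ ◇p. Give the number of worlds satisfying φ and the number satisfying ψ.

For p → □¬p:
a: p is T, □¬p is T. ✓
b: p is F, □¬p is T. ✓
c: p is F, □¬p is T. ✓
d: p is T, □¬p is F. ✗
e: p is T, □¬p is F. ✗
f: p is T, □¬p is T. ✓
g: p is F, □¬p is F. ✓
— 5 worlds.
For p ∨ ◇p:
a: p is T, ◇p is F. ✓
b: p is F, ◇p is F. ✗
c: p is F, ◇p is F. ✗
d: p is T, ◇p is T. ✓
e: p is T, ◇p is T. ✓
f: p is T, ◇p is F. ✓
g: p is F, ◇p is T. ✓
— 5 worlds.

5 and 5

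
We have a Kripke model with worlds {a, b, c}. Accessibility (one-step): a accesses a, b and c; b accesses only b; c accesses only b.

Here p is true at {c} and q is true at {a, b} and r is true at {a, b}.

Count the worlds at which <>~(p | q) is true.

a: successors {a, b, c}; ~(p | q) there: a:F, b:F, c:F. ✗
b: successors {b}; ~(p | q) there: b:F. ✗
c: successors {b}; ~(p | q) there: b:F. ✗
Satisfying worlds: ∅.

0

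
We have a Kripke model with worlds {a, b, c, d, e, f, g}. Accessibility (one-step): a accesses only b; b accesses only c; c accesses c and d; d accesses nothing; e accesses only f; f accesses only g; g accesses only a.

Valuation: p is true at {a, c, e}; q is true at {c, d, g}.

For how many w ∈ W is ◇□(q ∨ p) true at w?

5

a: successors {b}; □(q ∨ p) there: b:T. ✓
b: successors {c}; □(q ∨ p) there: c:T. ✓
c: successors {c, d}; □(q ∨ p) there: c:T, d:T. ✓
d: no successors, so ◇□(q ∨ p) fails. ✗
e: successors {f}; □(q ∨ p) there: f:T. ✓
f: successors {g}; □(q ∨ p) there: g:T. ✓
g: successors {a}; □(q ∨ p) there: a:F. ✗
Satisfying worlds: {a, b, c, e, f}.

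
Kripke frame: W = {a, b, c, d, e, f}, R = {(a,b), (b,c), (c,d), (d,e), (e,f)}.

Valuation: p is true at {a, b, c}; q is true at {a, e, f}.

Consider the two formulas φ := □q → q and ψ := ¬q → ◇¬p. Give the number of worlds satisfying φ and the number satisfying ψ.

5 and 5

For □q → q:
a: □q is F, q is T. ✓
b: □q is F, q is F. ✓
c: □q is F, q is F. ✓
d: □q is T, q is F. ✗
e: □q is T, q is T. ✓
f: □q is T, q is T. ✓
— 5 worlds.
For ¬q → ◇¬p:
a: ¬q is F, ◇¬p is F. ✓
b: ¬q is T, ◇¬p is F. ✗
c: ¬q is T, ◇¬p is T. ✓
d: ¬q is T, ◇¬p is T. ✓
e: ¬q is F, ◇¬p is T. ✓
f: ¬q is F, ◇¬p is F. ✓
— 5 worlds.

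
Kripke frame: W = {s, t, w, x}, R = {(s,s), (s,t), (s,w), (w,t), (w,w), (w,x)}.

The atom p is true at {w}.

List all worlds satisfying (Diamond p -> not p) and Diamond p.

{s}

s: Diamond p -> not p is T, Diamond p is T. ✓
t: Diamond p -> not p is T, Diamond p is F. ✗
w: Diamond p -> not p is F, Diamond p is T. ✗
x: Diamond p -> not p is T, Diamond p is F. ✗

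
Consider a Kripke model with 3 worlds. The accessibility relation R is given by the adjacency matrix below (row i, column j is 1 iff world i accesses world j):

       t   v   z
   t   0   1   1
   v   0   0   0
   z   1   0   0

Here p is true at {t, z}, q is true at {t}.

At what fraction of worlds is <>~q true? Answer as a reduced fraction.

1/3

t: successors {v, z}; ~q there: v:T, z:T. ✓
v: no successors, so <>~q fails. ✗
z: successors {t}; ~q there: t:F. ✗
That's 1 of 3 worlds, so 1/3.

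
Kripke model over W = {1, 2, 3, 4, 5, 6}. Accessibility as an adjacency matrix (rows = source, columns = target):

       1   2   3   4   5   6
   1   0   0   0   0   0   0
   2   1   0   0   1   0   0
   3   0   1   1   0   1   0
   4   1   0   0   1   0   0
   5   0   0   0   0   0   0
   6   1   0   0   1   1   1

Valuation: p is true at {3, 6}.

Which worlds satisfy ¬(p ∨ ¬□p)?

{1, 5}

1: p ∨ ¬□p is F. ✓
2: p ∨ ¬□p is T. ✗
3: p ∨ ¬□p is T. ✗
4: p ∨ ¬□p is T. ✗
5: p ∨ ¬□p is F. ✓
6: p ∨ ¬□p is T. ✗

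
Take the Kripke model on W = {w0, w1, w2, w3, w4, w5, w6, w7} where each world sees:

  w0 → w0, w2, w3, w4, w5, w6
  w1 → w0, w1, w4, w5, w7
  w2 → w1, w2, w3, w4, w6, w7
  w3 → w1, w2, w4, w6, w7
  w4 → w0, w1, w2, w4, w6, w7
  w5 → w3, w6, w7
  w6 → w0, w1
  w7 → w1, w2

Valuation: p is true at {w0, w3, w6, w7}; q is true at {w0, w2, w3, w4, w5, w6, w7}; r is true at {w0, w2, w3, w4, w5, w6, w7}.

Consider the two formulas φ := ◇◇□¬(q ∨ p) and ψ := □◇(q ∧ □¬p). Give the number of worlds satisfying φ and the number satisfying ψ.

For ◇◇□¬(q ∨ p):
w0: successors {w0, w2, w3, w4, w5, w6}; ◇□¬(q ∨ p) there: w0:F, w2:F, w3:F, w4:F, w5:F, w6:F. ✗
w1: successors {w0, w1, w4, w5, w7}; ◇□¬(q ∨ p) there: w0:F, w1:F, w4:F, w5:F, w7:F. ✗
w2: successors {w1, w2, w3, w4, w6, w7}; ◇□¬(q ∨ p) there: w1:F, w2:F, w3:F, w4:F, w6:F, w7:F. ✗
w3: successors {w1, w2, w4, w6, w7}; ◇□¬(q ∨ p) there: w1:F, w2:F, w4:F, w6:F, w7:F. ✗
w4: successors {w0, w1, w2, w4, w6, w7}; ◇□¬(q ∨ p) there: w0:F, w1:F, w2:F, w4:F, w6:F, w7:F. ✗
w5: successors {w3, w6, w7}; ◇□¬(q ∨ p) there: w3:F, w6:F, w7:F. ✗
w6: successors {w0, w1}; ◇□¬(q ∨ p) there: w0:F, w1:F. ✗
w7: successors {w1, w2}; ◇□¬(q ∨ p) there: w1:F, w2:F. ✗
— 0 worlds.
For □◇(q ∧ □¬p):
w0: successors {w0, w2, w3, w4, w5, w6}; ◇(q ∧ □¬p) there: w0:F, w2:T, w3:T, w4:T, w5:T, w6:F. ✗
w1: successors {w0, w1, w4, w5, w7}; ◇(q ∧ □¬p) there: w0:F, w1:T, w4:T, w5:T, w7:F. ✗
w2: successors {w1, w2, w3, w4, w6, w7}; ◇(q ∧ □¬p) there: w1:T, w2:T, w3:T, w4:T, w6:F, w7:F. ✗
w3: successors {w1, w2, w4, w6, w7}; ◇(q ∧ □¬p) there: w1:T, w2:T, w4:T, w6:F, w7:F. ✗
w4: successors {w0, w1, w2, w4, w6, w7}; ◇(q ∧ □¬p) there: w0:F, w1:T, w2:T, w4:T, w6:F, w7:F. ✗
w5: successors {w3, w6, w7}; ◇(q ∧ □¬p) there: w3:T, w6:F, w7:F. ✗
w6: successors {w0, w1}; ◇(q ∧ □¬p) there: w0:F, w1:T. ✗
w7: successors {w1, w2}; ◇(q ∧ □¬p) there: w1:T, w2:T. ✓
— 1 world.

0 and 1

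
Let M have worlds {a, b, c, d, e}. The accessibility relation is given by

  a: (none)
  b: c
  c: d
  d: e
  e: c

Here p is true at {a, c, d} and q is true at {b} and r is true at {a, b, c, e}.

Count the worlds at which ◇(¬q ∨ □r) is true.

4

a: no successors, so ◇(¬q ∨ □r) fails. ✗
b: successors {c}; ¬q ∨ □r there: c:T. ✓
c: successors {d}; ¬q ∨ □r there: d:T. ✓
d: successors {e}; ¬q ∨ □r there: e:T. ✓
e: successors {c}; ¬q ∨ □r there: c:T. ✓
Satisfying worlds: {b, c, d, e}.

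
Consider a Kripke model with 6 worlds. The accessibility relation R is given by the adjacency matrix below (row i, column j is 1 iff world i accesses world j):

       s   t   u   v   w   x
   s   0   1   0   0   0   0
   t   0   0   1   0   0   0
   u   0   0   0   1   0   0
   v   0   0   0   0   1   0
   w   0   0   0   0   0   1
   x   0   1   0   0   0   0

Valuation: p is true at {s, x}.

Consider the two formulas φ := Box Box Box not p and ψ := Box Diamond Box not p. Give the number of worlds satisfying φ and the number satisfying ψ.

5 and 5

For Box Box Box not p:
s: successors {t}; Box Box not p there: t:T. ✓
t: successors {u}; Box Box not p there: u:T. ✓
u: successors {v}; Box Box not p there: v:F. ✗
v: successors {w}; Box Box not p there: w:T. ✓
w: successors {x}; Box Box not p there: x:T. ✓
x: successors {t}; Box Box not p there: t:T. ✓
— 5 worlds.
For Box Diamond Box not p:
s: successors {t}; Diamond Box not p there: t:T. ✓
t: successors {u}; Diamond Box not p there: u:T. ✓
u: successors {v}; Diamond Box not p there: v:F. ✗
v: successors {w}; Diamond Box not p there: w:T. ✓
w: successors {x}; Diamond Box not p there: x:T. ✓
x: successors {t}; Diamond Box not p there: t:T. ✓
— 5 worlds.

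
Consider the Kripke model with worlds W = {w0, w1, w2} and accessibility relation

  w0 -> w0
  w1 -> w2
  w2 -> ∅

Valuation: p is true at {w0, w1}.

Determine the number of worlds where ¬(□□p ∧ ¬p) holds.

w0: □□p ∧ ¬p is F. ✓
w1: □□p ∧ ¬p is F. ✓
w2: □□p ∧ ¬p is T. ✗
Satisfying worlds: {w0, w1}.

2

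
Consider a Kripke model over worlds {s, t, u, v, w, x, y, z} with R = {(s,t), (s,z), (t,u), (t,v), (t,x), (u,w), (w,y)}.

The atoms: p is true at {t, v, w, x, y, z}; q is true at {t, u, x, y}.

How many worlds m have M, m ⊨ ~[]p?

s: []p is T. ✗
t: []p is F. ✓
u: []p is T. ✗
v: []p is T. ✗
w: []p is T. ✗
x: []p is T. ✗
y: []p is T. ✗
z: []p is T. ✗
Satisfying worlds: {t}.

1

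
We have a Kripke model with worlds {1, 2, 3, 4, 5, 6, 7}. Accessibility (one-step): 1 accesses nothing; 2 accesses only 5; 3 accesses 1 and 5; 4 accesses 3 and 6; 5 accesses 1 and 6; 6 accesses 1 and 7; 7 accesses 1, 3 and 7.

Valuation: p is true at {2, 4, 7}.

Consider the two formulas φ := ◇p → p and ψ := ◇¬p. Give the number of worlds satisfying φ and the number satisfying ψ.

For ◇p → p:
1: ◇p is F, p is F. ✓
2: ◇p is F, p is T. ✓
3: ◇p is F, p is F. ✓
4: ◇p is F, p is T. ✓
5: ◇p is F, p is F. ✓
6: ◇p is T, p is F. ✗
7: ◇p is T, p is T. ✓
— 6 worlds.
For ◇¬p:
1: no successors, so ◇¬p fails. ✗
2: successors {5}; ¬p there: 5:T. ✓
3: successors {1, 5}; ¬p there: 1:T, 5:T. ✓
4: successors {3, 6}; ¬p there: 3:T, 6:T. ✓
5: successors {1, 6}; ¬p there: 1:T, 6:T. ✓
6: successors {1, 7}; ¬p there: 1:T, 7:F. ✓
7: successors {1, 3, 7}; ¬p there: 1:T, 3:T, 7:F. ✓
— 6 worlds.

6 and 6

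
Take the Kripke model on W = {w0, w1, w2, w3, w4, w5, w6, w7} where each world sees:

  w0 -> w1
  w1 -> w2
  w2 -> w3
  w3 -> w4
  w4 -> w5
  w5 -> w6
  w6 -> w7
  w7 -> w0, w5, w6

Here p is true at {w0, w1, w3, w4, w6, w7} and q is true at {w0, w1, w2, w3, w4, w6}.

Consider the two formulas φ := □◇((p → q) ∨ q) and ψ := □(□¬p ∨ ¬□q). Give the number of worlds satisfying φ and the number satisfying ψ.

For □◇((p → q) ∨ q):
w0: successors {w1}; ◇((p → q) ∨ q) there: w1:T. ✓
w1: successors {w2}; ◇((p → q) ∨ q) there: w2:T. ✓
w2: successors {w3}; ◇((p → q) ∨ q) there: w3:T. ✓
w3: successors {w4}; ◇((p → q) ∨ q) there: w4:T. ✓
w4: successors {w5}; ◇((p → q) ∨ q) there: w5:T. ✓
w5: successors {w6}; ◇((p → q) ∨ q) there: w6:F. ✗
w6: successors {w7}; ◇((p → q) ∨ q) there: w7:T. ✓
w7: successors {w0, w5, w6}; ◇((p → q) ∨ q) there: w0:T, w5:T, w6:F. ✗
— 6 worlds.
For □(□¬p ∨ ¬□q):
w0: successors {w1}; □¬p ∨ ¬□q there: w1:T. ✓
w1: successors {w2}; □¬p ∨ ¬□q there: w2:F. ✗
w2: successors {w3}; □¬p ∨ ¬□q there: w3:F. ✗
w3: successors {w4}; □¬p ∨ ¬□q there: w4:T. ✓
w4: successors {w5}; □¬p ∨ ¬□q there: w5:F. ✗
w5: successors {w6}; □¬p ∨ ¬□q there: w6:T. ✓
w6: successors {w7}; □¬p ∨ ¬□q there: w7:T. ✓
w7: successors {w0, w5, w6}; □¬p ∨ ¬□q there: w0:F, w5:F, w6:T. ✗
— 4 worlds.

6 and 4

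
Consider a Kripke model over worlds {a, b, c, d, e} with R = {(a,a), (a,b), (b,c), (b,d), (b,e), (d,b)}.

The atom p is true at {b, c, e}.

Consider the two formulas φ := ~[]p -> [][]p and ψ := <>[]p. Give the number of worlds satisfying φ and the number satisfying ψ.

4 and 1

For ~[]p -> [][]p:
a: ~[]p is T, [][]p is F. ✗
b: ~[]p is T, [][]p is T. ✓
c: ~[]p is F, [][]p is T. ✓
d: ~[]p is F, [][]p is F. ✓
e: ~[]p is F, [][]p is T. ✓
— 4 worlds.
For <>[]p:
a: successors {a, b}; []p there: a:F, b:F. ✗
b: successors {c, d, e}; []p there: c:T, d:T, e:T. ✓
c: no successors, so <>[]p fails. ✗
d: successors {b}; []p there: b:F. ✗
e: no successors, so <>[]p fails. ✗
— 1 world.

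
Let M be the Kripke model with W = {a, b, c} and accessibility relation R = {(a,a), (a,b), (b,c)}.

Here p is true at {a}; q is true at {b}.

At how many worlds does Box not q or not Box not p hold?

3

a: Box not q is F, not Box not p is T. ✓
b: Box not q is T, not Box not p is F. ✓
c: Box not q is T, not Box not p is F. ✓
Satisfying worlds: {a, b, c}.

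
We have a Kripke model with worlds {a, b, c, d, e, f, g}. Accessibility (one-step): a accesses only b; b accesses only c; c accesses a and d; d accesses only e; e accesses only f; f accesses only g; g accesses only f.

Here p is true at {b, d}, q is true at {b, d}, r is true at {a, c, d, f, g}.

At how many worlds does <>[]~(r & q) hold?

a: successors {b}; []~(r & q) there: b:T. ✓
b: successors {c}; []~(r & q) there: c:F. ✗
c: successors {a, d}; []~(r & q) there: a:T, d:T. ✓
d: successors {e}; []~(r & q) there: e:T. ✓
e: successors {f}; []~(r & q) there: f:T. ✓
f: successors {g}; []~(r & q) there: g:T. ✓
g: successors {f}; []~(r & q) there: f:T. ✓
Satisfying worlds: {a, c, d, e, f, g}.

6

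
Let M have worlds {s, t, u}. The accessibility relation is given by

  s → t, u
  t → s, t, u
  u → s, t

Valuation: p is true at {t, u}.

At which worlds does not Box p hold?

{t, u}

s: Box p is T. ✗
t: Box p is F. ✓
u: Box p is F. ✓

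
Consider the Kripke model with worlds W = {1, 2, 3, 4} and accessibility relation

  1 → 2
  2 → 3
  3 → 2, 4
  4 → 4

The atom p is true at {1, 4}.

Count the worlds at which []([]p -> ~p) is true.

2

1: successors {2}; []p -> ~p there: 2:T. ✓
2: successors {3}; []p -> ~p there: 3:T. ✓
3: successors {2, 4}; []p -> ~p there: 2:T, 4:F. ✗
4: successors {4}; []p -> ~p there: 4:F. ✗
Satisfying worlds: {1, 2}.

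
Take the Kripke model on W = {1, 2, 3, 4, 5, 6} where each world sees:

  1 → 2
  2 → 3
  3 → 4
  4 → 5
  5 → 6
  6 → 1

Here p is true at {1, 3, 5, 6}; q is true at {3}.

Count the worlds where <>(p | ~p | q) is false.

1: successors {2}; p | ~p | q there: 2:T. ✓
2: successors {3}; p | ~p | q there: 3:T. ✓
3: successors {4}; p | ~p | q there: 4:T. ✓
4: successors {5}; p | ~p | q there: 5:T. ✓
5: successors {6}; p | ~p | q there: 6:T. ✓
6: successors {1}; p | ~p | q there: 1:T. ✓
Satisfying worlds: {1, 2, 3, 4, 5, 6}.
So <>(p | ~p | q) fails at the other 0 worlds.

0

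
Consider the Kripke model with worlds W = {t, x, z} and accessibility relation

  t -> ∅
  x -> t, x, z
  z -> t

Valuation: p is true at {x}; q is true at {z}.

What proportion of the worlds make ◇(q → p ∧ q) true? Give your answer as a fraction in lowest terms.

2/3

t: no successors, so ◇(q → p ∧ q) fails. ✗
x: successors {t, x, z}; q → p ∧ q there: t:T, x:T, z:F. ✓
z: successors {t}; q → p ∧ q there: t:T. ✓
That's 2 of 3 worlds, so 2/3.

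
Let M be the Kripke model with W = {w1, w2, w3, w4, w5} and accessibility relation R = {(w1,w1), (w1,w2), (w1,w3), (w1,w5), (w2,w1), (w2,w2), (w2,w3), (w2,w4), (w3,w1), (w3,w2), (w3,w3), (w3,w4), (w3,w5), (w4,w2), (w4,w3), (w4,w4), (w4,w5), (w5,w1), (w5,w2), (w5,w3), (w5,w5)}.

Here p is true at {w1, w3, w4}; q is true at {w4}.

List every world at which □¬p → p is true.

w1: □¬p is F, p is T. ✓
w2: □¬p is F, p is F. ✓
w3: □¬p is F, p is T. ✓
w4: □¬p is F, p is T. ✓
w5: □¬p is F, p is F. ✓

{w1, w2, w3, w4, w5}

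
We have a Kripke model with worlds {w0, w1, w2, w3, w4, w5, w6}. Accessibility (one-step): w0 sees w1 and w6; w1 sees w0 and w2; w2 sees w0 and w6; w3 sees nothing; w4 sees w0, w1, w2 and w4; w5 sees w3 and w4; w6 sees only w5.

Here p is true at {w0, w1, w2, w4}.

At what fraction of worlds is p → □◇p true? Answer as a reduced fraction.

w0: p is T, □◇p is F. ✗
w1: p is T, □◇p is T. ✓
w2: p is T, □◇p is F. ✗
w3: p is F, □◇p is T. ✓
w4: p is T, □◇p is T. ✓
w5: p is F, □◇p is F. ✓
w6: p is F, □◇p is T. ✓
That's 5 of 7 worlds, so 5/7.

5/7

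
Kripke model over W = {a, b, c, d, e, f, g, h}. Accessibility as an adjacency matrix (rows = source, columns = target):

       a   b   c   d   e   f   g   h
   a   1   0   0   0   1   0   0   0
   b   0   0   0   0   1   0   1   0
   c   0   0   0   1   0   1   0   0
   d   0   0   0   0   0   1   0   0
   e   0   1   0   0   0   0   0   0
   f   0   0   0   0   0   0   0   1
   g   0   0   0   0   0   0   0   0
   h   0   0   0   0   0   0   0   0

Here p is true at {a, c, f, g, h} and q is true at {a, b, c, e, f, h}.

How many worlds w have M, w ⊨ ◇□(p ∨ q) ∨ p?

8

a: ◇□(p ∨ q) is T, p is T. ✓
b: ◇□(p ∨ q) is T, p is F. ✓
c: ◇□(p ∨ q) is T, p is T. ✓
d: ◇□(p ∨ q) is T, p is F. ✓
e: ◇□(p ∨ q) is T, p is F. ✓
f: ◇□(p ∨ q) is T, p is T. ✓
g: ◇□(p ∨ q) is F, p is T. ✓
h: ◇□(p ∨ q) is F, p is T. ✓
Satisfying worlds: {a, b, c, d, e, f, g, h}.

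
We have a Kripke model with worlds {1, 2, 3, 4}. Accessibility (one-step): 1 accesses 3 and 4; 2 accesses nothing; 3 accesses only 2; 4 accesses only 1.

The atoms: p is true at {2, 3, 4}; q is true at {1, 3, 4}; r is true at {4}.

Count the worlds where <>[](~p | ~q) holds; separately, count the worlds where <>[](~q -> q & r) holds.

For <>[](~p | ~q):
1: successors {3, 4}; [](~p | ~q) there: 3:T, 4:T. ✓
2: no successors, so <>[](~p | ~q) fails. ✗
3: successors {2}; [](~p | ~q) there: 2:T. ✓
4: successors {1}; [](~p | ~q) there: 1:F. ✗
— 2 worlds.
For <>[](~q -> q & r):
1: successors {3, 4}; [](~q -> q & r) there: 3:F, 4:T. ✓
2: no successors, so <>[](~q -> q & r) fails. ✗
3: successors {2}; [](~q -> q & r) there: 2:T. ✓
4: successors {1}; [](~q -> q & r) there: 1:T. ✓
— 3 worlds.

2 and 3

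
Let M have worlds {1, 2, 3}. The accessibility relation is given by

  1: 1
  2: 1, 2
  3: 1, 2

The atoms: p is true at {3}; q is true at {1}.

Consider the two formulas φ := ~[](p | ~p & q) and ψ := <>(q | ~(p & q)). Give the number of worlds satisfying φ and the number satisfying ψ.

For ~[](p | ~p & q):
1: [](p | ~p & q) is T. ✗
2: [](p | ~p & q) is F. ✓
3: [](p | ~p & q) is F. ✓
— 2 worlds.
For <>(q | ~(p & q)):
1: successors {1}; q | ~(p & q) there: 1:T. ✓
2: successors {1, 2}; q | ~(p & q) there: 1:T, 2:T. ✓
3: successors {1, 2}; q | ~(p & q) there: 1:T, 2:T. ✓
— 3 worlds.

2 and 3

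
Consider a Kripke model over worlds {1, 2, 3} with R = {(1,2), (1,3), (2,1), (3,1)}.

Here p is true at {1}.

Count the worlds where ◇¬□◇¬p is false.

1

1: successors {2, 3}; ¬□◇¬p there: 2:F, 3:F. ✗
2: successors {1}; ¬□◇¬p there: 1:T. ✓
3: successors {1}; ¬□◇¬p there: 1:T. ✓
Satisfying worlds: {2, 3}.
So ◇¬□◇¬p fails at the other 1 world.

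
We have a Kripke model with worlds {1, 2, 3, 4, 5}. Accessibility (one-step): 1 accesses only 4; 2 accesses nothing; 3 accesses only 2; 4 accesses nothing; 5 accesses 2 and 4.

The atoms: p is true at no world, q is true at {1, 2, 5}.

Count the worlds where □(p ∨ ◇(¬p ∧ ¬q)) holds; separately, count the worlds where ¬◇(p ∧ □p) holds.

For □(p ∨ ◇(¬p ∧ ¬q)):
1: successors {4}; p ∨ ◇(¬p ∧ ¬q) there: 4:F. ✗
2: no successors, so □(p ∨ ◇(¬p ∧ ¬q)) holds vacuously. ✓
3: successors {2}; p ∨ ◇(¬p ∧ ¬q) there: 2:F. ✗
4: no successors, so □(p ∨ ◇(¬p ∧ ¬q)) holds vacuously. ✓
5: successors {2, 4}; p ∨ ◇(¬p ∧ ¬q) there: 2:F, 4:F. ✗
— 2 worlds.
For ¬◇(p ∧ □p):
1: ◇(p ∧ □p) is F. ✓
2: ◇(p ∧ □p) is F. ✓
3: ◇(p ∧ □p) is F. ✓
4: ◇(p ∧ □p) is F. ✓
5: ◇(p ∧ □p) is F. ✓
— 5 worlds.

2 and 5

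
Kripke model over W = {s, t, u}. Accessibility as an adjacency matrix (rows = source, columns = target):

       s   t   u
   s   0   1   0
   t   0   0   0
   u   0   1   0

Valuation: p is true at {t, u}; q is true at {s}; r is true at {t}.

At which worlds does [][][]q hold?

{s, t, u}

s: successors {t}; [][]q there: t:T. ✓
t: no successors, so [][][]q holds vacuously. ✓
u: successors {t}; [][]q there: t:T. ✓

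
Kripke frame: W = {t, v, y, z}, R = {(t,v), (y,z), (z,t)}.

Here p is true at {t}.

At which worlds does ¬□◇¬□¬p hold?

{t, y, z}

t: □◇¬□¬p is F. ✓
v: □◇¬□¬p is T. ✗
y: □◇¬□¬p is F. ✓
z: □◇¬□¬p is F. ✓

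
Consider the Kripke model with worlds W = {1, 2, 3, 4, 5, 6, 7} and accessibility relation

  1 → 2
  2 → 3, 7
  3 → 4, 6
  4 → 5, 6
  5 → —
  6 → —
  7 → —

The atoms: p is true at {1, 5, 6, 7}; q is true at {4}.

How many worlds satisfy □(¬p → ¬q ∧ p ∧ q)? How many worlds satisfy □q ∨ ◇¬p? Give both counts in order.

4 and 6

For □(¬p → ¬q ∧ p ∧ q):
1: successors {2}; ¬p → ¬q ∧ p ∧ q there: 2:F. ✗
2: successors {3, 7}; ¬p → ¬q ∧ p ∧ q there: 3:F, 7:T. ✗
3: successors {4, 6}; ¬p → ¬q ∧ p ∧ q there: 4:F, 6:T. ✗
4: successors {5, 6}; ¬p → ¬q ∧ p ∧ q there: 5:T, 6:T. ✓
5: no successors, so □(¬p → ¬q ∧ p ∧ q) holds vacuously. ✓
6: no successors, so □(¬p → ¬q ∧ p ∧ q) holds vacuously. ✓
7: no successors, so □(¬p → ¬q ∧ p ∧ q) holds vacuously. ✓
— 4 worlds.
For □q ∨ ◇¬p:
1: □q is F, ◇¬p is T. ✓
2: □q is F, ◇¬p is T. ✓
3: □q is F, ◇¬p is T. ✓
4: □q is F, ◇¬p is F. ✗
5: □q is T, ◇¬p is F. ✓
6: □q is T, ◇¬p is F. ✓
7: □q is T, ◇¬p is F. ✓
— 6 worlds.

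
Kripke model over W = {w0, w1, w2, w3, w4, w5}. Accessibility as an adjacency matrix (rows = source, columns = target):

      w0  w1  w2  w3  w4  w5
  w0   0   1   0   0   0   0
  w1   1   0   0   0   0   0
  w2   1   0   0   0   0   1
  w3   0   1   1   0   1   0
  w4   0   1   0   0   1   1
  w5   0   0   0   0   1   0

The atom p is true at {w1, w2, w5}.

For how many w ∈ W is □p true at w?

1

w0: successors {w1}; p there: w1:T. ✓
w1: successors {w0}; p there: w0:F. ✗
w2: successors {w0, w5}; p there: w0:F, w5:T. ✗
w3: successors {w1, w2, w4}; p there: w1:T, w2:T, w4:F. ✗
w4: successors {w1, w4, w5}; p there: w1:T, w4:F, w5:T. ✗
w5: successors {w4}; p there: w4:F. ✗
Satisfying worlds: {w0}.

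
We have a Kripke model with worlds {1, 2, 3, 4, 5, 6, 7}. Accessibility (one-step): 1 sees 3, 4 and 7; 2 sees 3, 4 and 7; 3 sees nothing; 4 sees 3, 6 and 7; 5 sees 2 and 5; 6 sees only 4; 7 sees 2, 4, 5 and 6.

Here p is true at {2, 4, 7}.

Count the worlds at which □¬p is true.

1: successors {3, 4, 7}; ¬p there: 3:T, 4:F, 7:F. ✗
2: successors {3, 4, 7}; ¬p there: 3:T, 4:F, 7:F. ✗
3: no successors, so □¬p holds vacuously. ✓
4: successors {3, 6, 7}; ¬p there: 3:T, 6:T, 7:F. ✗
5: successors {2, 5}; ¬p there: 2:F, 5:T. ✗
6: successors {4}; ¬p there: 4:F. ✗
7: successors {2, 4, 5, 6}; ¬p there: 2:F, 4:F, 5:T, 6:T. ✗
Satisfying worlds: {3}.

1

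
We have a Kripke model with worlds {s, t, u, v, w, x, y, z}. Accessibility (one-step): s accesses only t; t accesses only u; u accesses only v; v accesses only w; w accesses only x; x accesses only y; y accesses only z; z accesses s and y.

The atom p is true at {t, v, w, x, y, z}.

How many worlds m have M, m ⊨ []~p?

1

s: successors {t}; ~p there: t:F. ✗
t: successors {u}; ~p there: u:T. ✓
u: successors {v}; ~p there: v:F. ✗
v: successors {w}; ~p there: w:F. ✗
w: successors {x}; ~p there: x:F. ✗
x: successors {y}; ~p there: y:F. ✗
y: successors {z}; ~p there: z:F. ✗
z: successors {s, y}; ~p there: s:T, y:F. ✗
Satisfying worlds: {t}.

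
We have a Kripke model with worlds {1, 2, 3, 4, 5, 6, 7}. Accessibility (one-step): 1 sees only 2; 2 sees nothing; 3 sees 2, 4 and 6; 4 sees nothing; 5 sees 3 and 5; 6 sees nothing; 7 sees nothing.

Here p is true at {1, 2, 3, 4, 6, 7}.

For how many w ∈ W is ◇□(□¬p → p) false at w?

4

1: successors {2}; □(□¬p → p) there: 2:T. ✓
2: no successors, so ◇□(□¬p → p) fails. ✗
3: successors {2, 4, 6}; □(□¬p → p) there: 2:T, 4:T, 6:T. ✓
4: no successors, so ◇□(□¬p → p) fails. ✗
5: successors {3, 5}; □(□¬p → p) there: 3:T, 5:T. ✓
6: no successors, so ◇□(□¬p → p) fails. ✗
7: no successors, so ◇□(□¬p → p) fails. ✗
Satisfying worlds: {1, 3, 5}.
So ◇□(□¬p → p) fails at the other 4 worlds.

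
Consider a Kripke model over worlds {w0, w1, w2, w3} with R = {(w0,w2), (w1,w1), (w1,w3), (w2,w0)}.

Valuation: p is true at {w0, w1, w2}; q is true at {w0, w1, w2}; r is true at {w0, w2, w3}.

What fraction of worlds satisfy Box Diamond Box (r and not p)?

1/4

w0: successors {w2}; Diamond Box (r and not p) there: w2:F. ✗
w1: successors {w1, w3}; Diamond Box (r and not p) there: w1:T, w3:F. ✗
w2: successors {w0}; Diamond Box (r and not p) there: w0:F. ✗
w3: no successors, so Box Diamond Box (r and not p) holds vacuously. ✓
That's 1 of 4 worlds, so 1/4.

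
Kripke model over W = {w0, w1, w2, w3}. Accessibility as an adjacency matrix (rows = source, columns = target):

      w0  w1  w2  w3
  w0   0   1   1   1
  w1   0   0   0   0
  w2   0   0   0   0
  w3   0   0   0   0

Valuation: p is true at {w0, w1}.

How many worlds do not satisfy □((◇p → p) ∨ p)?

0

w0: successors {w1, w2, w3}; (◇p → p) ∨ p there: w1:T, w2:T, w3:T. ✓
w1: no successors, so □((◇p → p) ∨ p) holds vacuously. ✓
w2: no successors, so □((◇p → p) ∨ p) holds vacuously. ✓
w3: no successors, so □((◇p → p) ∨ p) holds vacuously. ✓
Satisfying worlds: {w0, w1, w2, w3}.
So □((◇p → p) ∨ p) fails at the other 0 worlds.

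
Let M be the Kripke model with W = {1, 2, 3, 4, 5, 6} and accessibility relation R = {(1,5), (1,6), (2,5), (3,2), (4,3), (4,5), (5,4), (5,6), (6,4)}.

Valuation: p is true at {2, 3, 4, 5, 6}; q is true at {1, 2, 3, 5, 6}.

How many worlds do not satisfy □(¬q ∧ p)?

5

1: successors {5, 6}; ¬q ∧ p there: 5:F, 6:F. ✗
2: successors {5}; ¬q ∧ p there: 5:F. ✗
3: successors {2}; ¬q ∧ p there: 2:F. ✗
4: successors {3, 5}; ¬q ∧ p there: 3:F, 5:F. ✗
5: successors {4, 6}; ¬q ∧ p there: 4:T, 6:F. ✗
6: successors {4}; ¬q ∧ p there: 4:T. ✓
Satisfying worlds: {6}.
So □(¬q ∧ p) fails at the other 5 worlds.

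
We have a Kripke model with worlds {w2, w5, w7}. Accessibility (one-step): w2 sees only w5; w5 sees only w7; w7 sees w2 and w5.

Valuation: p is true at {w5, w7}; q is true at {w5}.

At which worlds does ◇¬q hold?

{w5, w7}

w2: successors {w5}; ¬q there: w5:F. ✗
w5: successors {w7}; ¬q there: w7:T. ✓
w7: successors {w2, w5}; ¬q there: w2:T, w5:F. ✓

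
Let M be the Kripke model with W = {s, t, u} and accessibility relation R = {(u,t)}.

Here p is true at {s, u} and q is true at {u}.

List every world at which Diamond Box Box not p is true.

s: no successors, so Diamond Box Box not p fails. ✗
t: no successors, so Diamond Box Box not p fails. ✗
u: successors {t}; Box Box not p there: t:T. ✓

{u}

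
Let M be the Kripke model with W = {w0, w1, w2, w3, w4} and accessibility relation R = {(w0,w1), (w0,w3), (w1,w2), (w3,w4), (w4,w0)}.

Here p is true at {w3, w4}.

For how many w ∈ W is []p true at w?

2

w0: successors {w1, w3}; p there: w1:F, w3:T. ✗
w1: successors {w2}; p there: w2:F. ✗
w2: no successors, so []p holds vacuously. ✓
w3: successors {w4}; p there: w4:T. ✓
w4: successors {w0}; p there: w0:F. ✗
Satisfying worlds: {w2, w3}.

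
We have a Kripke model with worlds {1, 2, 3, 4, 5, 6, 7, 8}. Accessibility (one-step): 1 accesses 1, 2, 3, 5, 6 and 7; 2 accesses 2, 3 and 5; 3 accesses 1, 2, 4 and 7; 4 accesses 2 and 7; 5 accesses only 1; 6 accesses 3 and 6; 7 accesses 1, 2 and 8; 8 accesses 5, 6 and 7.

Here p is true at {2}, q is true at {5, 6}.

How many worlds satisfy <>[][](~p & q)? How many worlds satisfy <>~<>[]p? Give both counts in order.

For <>[][](~p & q):
1: successors {1, 2, 3, 5, 6, 7}; [][](~p & q) there: 1:F, 2:F, 3:F, 5:F, 6:F, 7:F. ✗
2: successors {2, 3, 5}; [][](~p & q) there: 2:F, 3:F, 5:F. ✗
3: successors {1, 2, 4, 7}; [][](~p & q) there: 1:F, 2:F, 4:F, 7:F. ✗
4: successors {2, 7}; [][](~p & q) there: 2:F, 7:F. ✗
5: successors {1}; [][](~p & q) there: 1:F. ✗
6: successors {3, 6}; [][](~p & q) there: 3:F, 6:F. ✗
7: successors {1, 2, 8}; [][](~p & q) there: 1:F, 2:F, 8:F. ✗
8: successors {5, 6, 7}; [][](~p & q) there: 5:F, 6:F, 7:F. ✗
— 0 worlds.
For <>~<>[]p:
1: successors {1, 2, 3, 5, 6, 7}; ~<>[]p there: 1:T, 2:T, 3:T, 5:T, 6:T, 7:T. ✓
2: successors {2, 3, 5}; ~<>[]p there: 2:T, 3:T, 5:T. ✓
3: successors {1, 2, 4, 7}; ~<>[]p there: 1:T, 2:T, 4:T, 7:T. ✓
4: successors {2, 7}; ~<>[]p there: 2:T, 7:T. ✓
5: successors {1}; ~<>[]p there: 1:T. ✓
6: successors {3, 6}; ~<>[]p there: 3:T, 6:T. ✓
7: successors {1, 2, 8}; ~<>[]p there: 1:T, 2:T, 8:T. ✓
8: successors {5, 6, 7}; ~<>[]p there: 5:T, 6:T, 7:T. ✓
— 8 worlds.

0 and 8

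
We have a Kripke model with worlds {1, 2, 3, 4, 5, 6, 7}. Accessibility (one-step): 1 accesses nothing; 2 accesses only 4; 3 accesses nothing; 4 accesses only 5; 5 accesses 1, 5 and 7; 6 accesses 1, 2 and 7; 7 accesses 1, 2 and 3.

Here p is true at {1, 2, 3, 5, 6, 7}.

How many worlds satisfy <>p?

4

1: no successors, so <>p fails. ✗
2: successors {4}; p there: 4:F. ✗
3: no successors, so <>p fails. ✗
4: successors {5}; p there: 5:T. ✓
5: successors {1, 5, 7}; p there: 1:T, 5:T, 7:T. ✓
6: successors {1, 2, 7}; p there: 1:T, 2:T, 7:T. ✓
7: successors {1, 2, 3}; p there: 1:T, 2:T, 3:T. ✓
Satisfying worlds: {4, 5, 6, 7}.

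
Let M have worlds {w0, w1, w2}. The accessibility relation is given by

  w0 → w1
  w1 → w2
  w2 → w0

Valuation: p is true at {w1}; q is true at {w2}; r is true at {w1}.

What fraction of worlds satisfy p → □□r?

w0: p is F, □□r is F. ✓
w1: p is T, □□r is F. ✗
w2: p is F, □□r is T. ✓
That's 2 of 3 worlds, so 2/3.

2/3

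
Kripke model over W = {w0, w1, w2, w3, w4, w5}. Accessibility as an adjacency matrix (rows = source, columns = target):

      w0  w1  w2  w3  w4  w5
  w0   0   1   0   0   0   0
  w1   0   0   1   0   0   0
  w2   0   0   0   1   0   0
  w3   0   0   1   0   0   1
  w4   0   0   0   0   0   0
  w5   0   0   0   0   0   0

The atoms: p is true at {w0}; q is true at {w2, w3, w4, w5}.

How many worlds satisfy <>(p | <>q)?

4

w0: successors {w1}; p | <>q there: w1:T. ✓
w1: successors {w2}; p | <>q there: w2:T. ✓
w2: successors {w3}; p | <>q there: w3:T. ✓
w3: successors {w2, w5}; p | <>q there: w2:T, w5:F. ✓
w4: no successors, so <>(p | <>q) fails. ✗
w5: no successors, so <>(p | <>q) fails. ✗
Satisfying worlds: {w0, w1, w2, w3}.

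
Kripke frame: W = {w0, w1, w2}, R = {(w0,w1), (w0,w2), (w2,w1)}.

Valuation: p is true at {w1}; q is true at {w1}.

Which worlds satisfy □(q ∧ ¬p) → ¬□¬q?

w0: □(q ∧ ¬p) is F, ¬□¬q is T. ✓
w1: □(q ∧ ¬p) is T, ¬□¬q is F. ✗
w2: □(q ∧ ¬p) is F, ¬□¬q is T. ✓

{w0, w2}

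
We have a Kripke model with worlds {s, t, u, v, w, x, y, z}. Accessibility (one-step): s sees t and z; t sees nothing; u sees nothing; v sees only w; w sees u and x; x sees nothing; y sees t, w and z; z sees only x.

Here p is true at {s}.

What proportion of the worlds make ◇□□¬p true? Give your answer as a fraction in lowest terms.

s: successors {t, z}; □□¬p there: t:T, z:T. ✓
t: no successors, so ◇□□¬p fails. ✗
u: no successors, so ◇□□¬p fails. ✗
v: successors {w}; □□¬p there: w:T. ✓
w: successors {u, x}; □□¬p there: u:T, x:T. ✓
x: no successors, so ◇□□¬p fails. ✗
y: successors {t, w, z}; □□¬p there: t:T, w:T, z:T. ✓
z: successors {x}; □□¬p there: x:T. ✓
That's 5 of 8 worlds, so 5/8.

5/8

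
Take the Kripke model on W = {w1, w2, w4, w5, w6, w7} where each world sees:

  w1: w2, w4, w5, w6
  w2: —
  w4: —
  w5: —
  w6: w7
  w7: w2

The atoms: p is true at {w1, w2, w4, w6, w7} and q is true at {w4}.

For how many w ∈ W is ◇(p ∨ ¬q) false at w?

w1: successors {w2, w4, w5, w6}; p ∨ ¬q there: w2:T, w4:T, w5:T, w6:T. ✓
w2: no successors, so ◇(p ∨ ¬q) fails. ✗
w4: no successors, so ◇(p ∨ ¬q) fails. ✗
w5: no successors, so ◇(p ∨ ¬q) fails. ✗
w6: successors {w7}; p ∨ ¬q there: w7:T. ✓
w7: successors {w2}; p ∨ ¬q there: w2:T. ✓
Satisfying worlds: {w1, w6, w7}.
So ◇(p ∨ ¬q) fails at the other 3 worlds.

3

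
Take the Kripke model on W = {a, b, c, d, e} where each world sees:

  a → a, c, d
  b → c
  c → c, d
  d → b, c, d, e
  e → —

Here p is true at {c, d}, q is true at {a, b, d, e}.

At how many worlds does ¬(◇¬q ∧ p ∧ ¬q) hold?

a: ◇¬q ∧ p ∧ ¬q is F. ✓
b: ◇¬q ∧ p ∧ ¬q is F. ✓
c: ◇¬q ∧ p ∧ ¬q is T. ✗
d: ◇¬q ∧ p ∧ ¬q is F. ✓
e: ◇¬q ∧ p ∧ ¬q is F. ✓
Satisfying worlds: {a, b, d, e}.

4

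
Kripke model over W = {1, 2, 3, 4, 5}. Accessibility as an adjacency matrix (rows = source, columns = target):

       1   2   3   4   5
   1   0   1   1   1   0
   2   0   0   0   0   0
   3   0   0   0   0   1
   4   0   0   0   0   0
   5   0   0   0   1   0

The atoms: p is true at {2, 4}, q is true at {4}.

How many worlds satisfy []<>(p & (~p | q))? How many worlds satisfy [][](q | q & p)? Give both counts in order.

3 and 4

For []<>(p & (~p | q)):
1: successors {2, 3, 4}; <>(p & (~p | q)) there: 2:F, 3:F, 4:F. ✗
2: no successors, so []<>(p & (~p | q)) holds vacuously. ✓
3: successors {5}; <>(p & (~p | q)) there: 5:T. ✓
4: no successors, so []<>(p & (~p | q)) holds vacuously. ✓
5: successors {4}; <>(p & (~p | q)) there: 4:F. ✗
— 3 worlds.
For [][](q | q & p):
1: successors {2, 3, 4}; [](q | q & p) there: 2:T, 3:F, 4:T. ✗
2: no successors, so [][](q | q & p) holds vacuously. ✓
3: successors {5}; [](q | q & p) there: 5:T. ✓
4: no successors, so [][](q | q & p) holds vacuously. ✓
5: successors {4}; [](q | q & p) there: 4:T. ✓
— 4 worlds.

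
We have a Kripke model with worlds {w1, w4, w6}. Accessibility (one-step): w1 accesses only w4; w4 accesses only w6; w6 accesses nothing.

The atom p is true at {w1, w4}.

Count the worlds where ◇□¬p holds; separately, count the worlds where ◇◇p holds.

2 and 0

For ◇□¬p:
w1: successors {w4}; □¬p there: w4:T. ✓
w4: successors {w6}; □¬p there: w6:T. ✓
w6: no successors, so ◇□¬p fails. ✗
— 2 worlds.
For ◇◇p:
w1: successors {w4}; ◇p there: w4:F. ✗
w4: successors {w6}; ◇p there: w6:F. ✗
w6: no successors, so ◇◇p fails. ✗
— 0 worlds.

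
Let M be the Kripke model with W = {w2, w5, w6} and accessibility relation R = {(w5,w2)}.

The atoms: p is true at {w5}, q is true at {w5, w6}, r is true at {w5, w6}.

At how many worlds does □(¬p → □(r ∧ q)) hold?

w2: no successors, so □(¬p → □(r ∧ q)) holds vacuously. ✓
w5: successors {w2}; ¬p → □(r ∧ q) there: w2:T. ✓
w6: no successors, so □(¬p → □(r ∧ q)) holds vacuously. ✓
Satisfying worlds: {w2, w5, w6}.

3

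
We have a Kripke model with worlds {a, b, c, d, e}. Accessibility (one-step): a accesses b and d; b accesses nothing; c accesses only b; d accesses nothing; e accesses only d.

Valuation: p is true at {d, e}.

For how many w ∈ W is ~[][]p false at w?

5

a: [][]p is T. ✗
b: [][]p is T. ✗
c: [][]p is T. ✗
d: [][]p is T. ✗
e: [][]p is T. ✗
Satisfying worlds: ∅.
So ~[][]p fails at the other 5 worlds.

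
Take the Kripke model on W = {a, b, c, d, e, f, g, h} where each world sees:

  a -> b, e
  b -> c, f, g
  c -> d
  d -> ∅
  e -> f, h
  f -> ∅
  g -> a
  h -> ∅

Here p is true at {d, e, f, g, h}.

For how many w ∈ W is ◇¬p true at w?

3

a: successors {b, e}; ¬p there: b:T, e:F. ✓
b: successors {c, f, g}; ¬p there: c:T, f:F, g:F. ✓
c: successors {d}; ¬p there: d:F. ✗
d: no successors, so ◇¬p fails. ✗
e: successors {f, h}; ¬p there: f:F, h:F. ✗
f: no successors, so ◇¬p fails. ✗
g: successors {a}; ¬p there: a:T. ✓
h: no successors, so ◇¬p fails. ✗
Satisfying worlds: {a, b, g}.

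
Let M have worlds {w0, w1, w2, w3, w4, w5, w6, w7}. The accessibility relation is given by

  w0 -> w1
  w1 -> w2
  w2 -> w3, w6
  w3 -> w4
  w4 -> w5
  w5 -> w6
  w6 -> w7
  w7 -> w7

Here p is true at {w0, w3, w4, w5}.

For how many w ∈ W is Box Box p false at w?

7

w0: successors {w1}; Box p there: w1:F. ✗
w1: successors {w2}; Box p there: w2:F. ✗
w2: successors {w3, w6}; Box p there: w3:T, w6:F. ✗
w3: successors {w4}; Box p there: w4:T. ✓
w4: successors {w5}; Box p there: w5:F. ✗
w5: successors {w6}; Box p there: w6:F. ✗
w6: successors {w7}; Box p there: w7:F. ✗
w7: successors {w7}; Box p there: w7:F. ✗
Satisfying worlds: {w3}.
So Box Box p fails at the other 7 worlds.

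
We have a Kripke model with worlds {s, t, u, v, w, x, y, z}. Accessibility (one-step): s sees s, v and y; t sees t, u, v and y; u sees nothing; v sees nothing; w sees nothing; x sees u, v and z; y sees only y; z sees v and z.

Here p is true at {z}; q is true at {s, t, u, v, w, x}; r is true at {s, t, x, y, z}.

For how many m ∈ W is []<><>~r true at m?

3

s: successors {s, v, y}; <><>~r there: s:T, v:F, y:F. ✗
t: successors {t, u, v, y}; <><>~r there: t:T, u:F, v:F, y:F. ✗
u: no successors, so []<><>~r holds vacuously. ✓
v: no successors, so []<><>~r holds vacuously. ✓
w: no successors, so []<><>~r holds vacuously. ✓
x: successors {u, v, z}; <><>~r there: u:F, v:F, z:T. ✗
y: successors {y}; <><>~r there: y:F. ✗
z: successors {v, z}; <><>~r there: v:F, z:T. ✗
Satisfying worlds: {u, v, w}.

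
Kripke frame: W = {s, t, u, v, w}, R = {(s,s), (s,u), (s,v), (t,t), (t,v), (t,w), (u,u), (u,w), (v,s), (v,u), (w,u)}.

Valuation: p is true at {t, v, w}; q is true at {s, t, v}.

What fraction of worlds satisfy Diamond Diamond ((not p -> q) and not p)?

3/5

s: successors {s, u, v}; Diamond ((not p -> q) and not p) there: s:T, u:F, v:T. ✓
t: successors {t, v, w}; Diamond ((not p -> q) and not p) there: t:F, v:T, w:F. ✓
u: successors {u, w}; Diamond ((not p -> q) and not p) there: u:F, w:F. ✗
v: successors {s, u}; Diamond ((not p -> q) and not p) there: s:T, u:F. ✓
w: successors {u}; Diamond ((not p -> q) and not p) there: u:F. ✗
That's 3 of 5 worlds, so 3/5.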